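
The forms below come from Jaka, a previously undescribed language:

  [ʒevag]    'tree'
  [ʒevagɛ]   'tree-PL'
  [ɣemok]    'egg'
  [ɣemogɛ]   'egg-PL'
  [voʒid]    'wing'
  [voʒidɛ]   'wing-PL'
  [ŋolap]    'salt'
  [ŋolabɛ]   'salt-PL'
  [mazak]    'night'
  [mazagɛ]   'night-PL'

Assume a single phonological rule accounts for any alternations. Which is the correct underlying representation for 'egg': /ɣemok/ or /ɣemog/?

The root 'egg' surfaces as [ɣemok] and [ɣemogɛ], with a stem-final [k] ~ [g] alternation.
Compare 'tree', with invariant [g] in [ʒevag] and [ʒevagɛ]: an analysis with underlying /g/ and a rule producing [k] in isolation would wrongly predict alternation here too.
Therefore /k/ is basic and [g] is derived by intervocalic voicing (voiceless stops become voiced between vowels).

/ɣemok/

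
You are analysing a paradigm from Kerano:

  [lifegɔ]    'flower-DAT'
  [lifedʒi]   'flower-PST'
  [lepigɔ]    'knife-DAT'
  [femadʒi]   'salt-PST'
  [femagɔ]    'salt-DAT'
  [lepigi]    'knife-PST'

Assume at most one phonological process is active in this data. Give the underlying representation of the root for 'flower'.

/lifedʒ/

'flower' shows [dʒ] ~ [g] at the end of the stem ([lifedʒi] vs [lifegɔ]).
But 'knife' keeps [g] in both environments ([lepigi], [lepigɔ]), so there is no rule changing /g/ to [dʒ] before the PST suffix.
Therefore /dʒ/ is basic and [g] is derived by depalatalization (palato-alveolar /dʒ/ becomes [g] when no front vowel follows).
So 'flower' = /lifedʒ/.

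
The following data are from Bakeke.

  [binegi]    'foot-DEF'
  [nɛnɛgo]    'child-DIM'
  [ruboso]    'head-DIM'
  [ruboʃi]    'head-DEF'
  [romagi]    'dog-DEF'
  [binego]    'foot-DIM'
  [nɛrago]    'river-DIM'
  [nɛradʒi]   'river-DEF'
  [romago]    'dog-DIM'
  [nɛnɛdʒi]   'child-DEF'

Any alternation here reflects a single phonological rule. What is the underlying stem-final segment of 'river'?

/dʒ/

In [nɛradʒi] and [nɛrago] the final segment of 'river' alternates: [dʒ] ~ [g].
But 'foot' keeps [g] in both environments ([binegi], [binego]), so there is no rule changing /g/ to [dʒ] before the DEF suffix.
The alternation reflects depalatalization: palato-alveolar /dʒ/ and /ʃ/ become [g] and [s] when no front vowel follows. /dʒ/ is underlying.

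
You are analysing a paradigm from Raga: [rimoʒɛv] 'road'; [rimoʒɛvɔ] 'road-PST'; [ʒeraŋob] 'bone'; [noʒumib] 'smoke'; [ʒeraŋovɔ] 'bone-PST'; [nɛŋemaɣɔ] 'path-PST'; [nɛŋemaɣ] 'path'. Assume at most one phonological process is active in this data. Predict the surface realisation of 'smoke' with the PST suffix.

[noʒumivɔ]

In [ʒeraŋovɔ] and [ʒeraŋob] the final segment of 'bone' alternates: [v] ~ [b].
But 'road' keeps [v] in both environments ([rimoʒɛvɔ], [rimoʒɛv]), so there is no rule changing /v/ to [b] in isolation.
The underlying segment must be /b/; voiced stops become fricatives between vowels, yielding [v] there.
The one attested form of 'smoke', [noʒumib], shows underlying /noʒumib/. Applying the same rule between vowels gives [noʒumivɔ].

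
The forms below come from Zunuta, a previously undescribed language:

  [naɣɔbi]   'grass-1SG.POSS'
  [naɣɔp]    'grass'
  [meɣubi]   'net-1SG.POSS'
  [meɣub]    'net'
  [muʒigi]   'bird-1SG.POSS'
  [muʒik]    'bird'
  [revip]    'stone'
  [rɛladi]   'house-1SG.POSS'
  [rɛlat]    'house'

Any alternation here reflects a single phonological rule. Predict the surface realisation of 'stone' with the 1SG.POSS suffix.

[revibi]

The root 'grass' surfaces as [naɣɔbi] and [naɣɔp], with a stem-final [b] ~ [p] alternation.
But 'net' keeps [b] in both environments ([meɣubi], [meɣub]), so there is no rule changing /b/ to [p] in isolation.
The alternation reflects intervocalic voicing: voiceless stops become voiced between vowels. /p/ is underlying.
The one attested form of 'stone', [revip], shows underlying /revip/. Applying the same rule between vowels gives [revibi].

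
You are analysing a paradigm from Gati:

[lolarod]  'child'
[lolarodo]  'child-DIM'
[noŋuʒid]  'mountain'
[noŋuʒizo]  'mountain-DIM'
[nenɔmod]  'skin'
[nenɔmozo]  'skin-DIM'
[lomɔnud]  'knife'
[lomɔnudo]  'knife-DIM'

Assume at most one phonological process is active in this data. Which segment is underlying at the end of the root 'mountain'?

In [noŋuʒid] and [noŋuʒizo] the final segment of 'mountain' alternates: [d] ~ [z].
If /d/ were underlying and a rule turned it into [z] before the DIM suffix, 'child' would also alternate; but it has [d] in both [lolarod] and [lolarodo].
So /z/ is underlying, and a rule of word-final hardening — voiced fricatives become stops word-finally — gives [d].

/z/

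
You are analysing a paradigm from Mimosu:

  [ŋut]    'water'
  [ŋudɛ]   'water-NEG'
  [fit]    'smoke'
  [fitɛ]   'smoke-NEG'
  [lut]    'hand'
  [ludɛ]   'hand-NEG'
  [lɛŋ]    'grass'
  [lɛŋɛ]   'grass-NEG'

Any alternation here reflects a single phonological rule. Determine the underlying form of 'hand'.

/lud/

The stem for 'hand' ends in [t] in [lut] but [d] in [ludɛ].
Compare 'smoke', with invariant [t] in [fit] and [fitɛ]: an analysis with underlying /t/ and a rule producing [d] before the NEG suffix would wrongly predict alternation here too.
Therefore /d/ is basic and [t] is derived by word-final obstruent devoicing (voiced obstruents become voiceless word-finally).
Hence 'hand' is /lud/ underlyingly.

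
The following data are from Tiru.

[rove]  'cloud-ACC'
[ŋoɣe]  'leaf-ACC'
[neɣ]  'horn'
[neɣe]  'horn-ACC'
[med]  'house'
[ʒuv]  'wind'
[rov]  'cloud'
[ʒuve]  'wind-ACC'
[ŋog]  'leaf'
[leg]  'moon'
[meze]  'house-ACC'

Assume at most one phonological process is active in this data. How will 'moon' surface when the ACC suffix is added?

'leaf' shows [g] ~ [ɣ] at the end of the stem ([ŋog] vs [ŋoɣe]).
Compare 'horn', with invariant [ɣ] in [neɣ] and [neɣe]: an analysis with underlying /ɣ/ and a rule producing [g] in isolation would wrongly predict alternation here too.
The alternation reflects intervocalic spirantization: voiced stops become fricatives between vowels. /g/ is underlying.
From [leg] the stem 'moon' is /leg/; between vowels this yields [leɣe].

[leɣe]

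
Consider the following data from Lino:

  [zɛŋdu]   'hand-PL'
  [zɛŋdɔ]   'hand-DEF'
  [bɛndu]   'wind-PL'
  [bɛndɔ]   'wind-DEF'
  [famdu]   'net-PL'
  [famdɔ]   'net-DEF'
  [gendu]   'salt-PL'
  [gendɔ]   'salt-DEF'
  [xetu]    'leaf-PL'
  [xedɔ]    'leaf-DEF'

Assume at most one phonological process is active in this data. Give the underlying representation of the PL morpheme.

The PL suffix surfaces as [-du] and [-tu], depending on the final segment of the stem.
By contrast the DEF suffix keeps its initial [d] throughout — that segment must be underlying.
The PL suffix is therefore /-tu/ underlyingly, with post-nasal voicing: voiceless stops become voiced after a nasal.

/-tu/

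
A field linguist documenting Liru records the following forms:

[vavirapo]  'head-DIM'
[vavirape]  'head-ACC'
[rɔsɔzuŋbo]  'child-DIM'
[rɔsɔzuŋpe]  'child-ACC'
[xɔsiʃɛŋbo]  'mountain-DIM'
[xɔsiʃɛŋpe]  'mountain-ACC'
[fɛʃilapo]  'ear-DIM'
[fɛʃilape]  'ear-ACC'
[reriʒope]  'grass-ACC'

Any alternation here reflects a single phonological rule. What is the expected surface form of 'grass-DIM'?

The DIM morpheme has two allomorphs, [-bo] and [-po].
The ACC suffix, which begins with [p], is invariant after every stem; so [p] is not altered by any rule here.
So the underlying form is /-bo/, and voiced stops become voiceless after a vowel.
After 'grass', which ends in a vowel, the suffix surfaces as [-po], giving [reriʒopo].

[reriʒopo]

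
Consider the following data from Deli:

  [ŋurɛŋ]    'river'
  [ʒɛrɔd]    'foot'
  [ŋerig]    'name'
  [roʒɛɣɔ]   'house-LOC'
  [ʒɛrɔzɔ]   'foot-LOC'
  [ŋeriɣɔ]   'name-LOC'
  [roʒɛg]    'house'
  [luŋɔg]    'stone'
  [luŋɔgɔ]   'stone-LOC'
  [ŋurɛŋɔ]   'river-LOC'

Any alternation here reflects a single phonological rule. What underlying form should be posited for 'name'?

/ŋeriɣ/

In [ŋeriɣɔ] and [ŋerig] the final segment of 'name' alternates: [ɣ] ~ [g].
If /g/ were underlying and a rule turned it into [ɣ] before the LOC suffix, 'stone' would also alternate; but it has [g] in both [luŋɔgɔ] and [luŋɔg].
The underlying segment must be /ɣ/; voiced fricatives become stops word-finally, yielding [g] there.
So 'name' = /ŋeriɣ/.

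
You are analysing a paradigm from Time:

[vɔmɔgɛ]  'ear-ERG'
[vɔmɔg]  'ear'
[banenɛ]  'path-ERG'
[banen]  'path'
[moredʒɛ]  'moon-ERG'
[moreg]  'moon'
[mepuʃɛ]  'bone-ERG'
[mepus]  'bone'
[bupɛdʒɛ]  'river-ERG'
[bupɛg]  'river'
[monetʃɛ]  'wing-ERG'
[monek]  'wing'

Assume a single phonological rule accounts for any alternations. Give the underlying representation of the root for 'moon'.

In [moredʒɛ] and [moreg] the final segment of 'moon' alternates: [dʒ] ~ [g].
But 'ear' keeps [g] in both environments ([vɔmɔgɛ], [vɔmɔg]), so there is no rule changing /g/ to [dʒ] before the ERG suffix.
So /dʒ/ is underlying, and a rule of depalatalization — palato-alveolar /tʃ/, /dʒ/ and /ʃ/ become [k], [g] and [s] when no front vowel follows — gives [g].

/moredʒ/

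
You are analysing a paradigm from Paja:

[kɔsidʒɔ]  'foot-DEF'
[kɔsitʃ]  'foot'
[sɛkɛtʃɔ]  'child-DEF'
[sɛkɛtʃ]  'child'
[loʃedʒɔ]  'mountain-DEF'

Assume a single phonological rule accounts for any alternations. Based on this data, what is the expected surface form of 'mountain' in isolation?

The stem for 'foot' ends in [dʒ] in [kɔsidʒɔ] but [tʃ] in [kɔsitʃ].
If /tʃ/ were underlying and a rule turned it into [dʒ] before the DEF suffix, 'child' would also alternate; but it has [tʃ] in both [sɛkɛtʃɔ] and [sɛkɛtʃ].
The alternation reflects word-final obstruent devoicing: voiced obstruents become voiceless word-finally. /dʒ/ is underlying.
The one attested form of 'mountain', [loʃedʒɔ], shows underlying /loʃedʒ/. Applying the same rule word-finally gives [loʃetʃ].

[loʃetʃ]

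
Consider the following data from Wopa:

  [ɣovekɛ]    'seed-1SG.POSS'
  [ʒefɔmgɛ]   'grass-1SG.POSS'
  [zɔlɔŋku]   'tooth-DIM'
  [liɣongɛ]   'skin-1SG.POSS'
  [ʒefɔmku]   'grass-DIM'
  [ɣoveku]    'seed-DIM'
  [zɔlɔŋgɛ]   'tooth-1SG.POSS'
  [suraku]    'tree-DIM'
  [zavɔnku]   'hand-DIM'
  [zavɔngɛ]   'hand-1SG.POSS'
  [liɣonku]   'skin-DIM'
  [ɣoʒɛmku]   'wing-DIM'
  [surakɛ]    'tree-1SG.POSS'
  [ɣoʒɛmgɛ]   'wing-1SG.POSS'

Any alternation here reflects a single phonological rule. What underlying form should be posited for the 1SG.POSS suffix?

The 1SG.POSS morpheme has two allomorphs, [-gɛ] and [-kɛ].
The DIM suffix, which begins with [k], is invariant after every stem; so [k] is not altered by any rule here.
So the underlying form is /-gɛ/, and voiced stops become voiceless after a vowel.

/-gɛ/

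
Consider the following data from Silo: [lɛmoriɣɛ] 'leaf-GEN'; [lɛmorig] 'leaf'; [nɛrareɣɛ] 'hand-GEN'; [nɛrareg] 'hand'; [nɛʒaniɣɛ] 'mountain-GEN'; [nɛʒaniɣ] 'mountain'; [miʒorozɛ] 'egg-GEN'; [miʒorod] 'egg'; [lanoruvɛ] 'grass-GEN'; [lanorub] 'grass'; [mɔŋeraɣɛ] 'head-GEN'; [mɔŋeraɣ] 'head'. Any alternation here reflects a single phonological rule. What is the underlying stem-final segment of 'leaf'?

The root 'leaf' surfaces as [lɛmoriɣɛ] and [lɛmorig], with a stem-final [ɣ] ~ [g] alternation.
If /ɣ/ were underlying and a rule turned it into [g] in isolation, 'head' would also alternate; but it has [ɣ] in both [mɔŋeraɣɛ] and [mɔŋeraɣ].
Therefore /g/ is basic and [ɣ] is derived by intervocalic spirantization (voiced stops become fricatives between vowels).

/g/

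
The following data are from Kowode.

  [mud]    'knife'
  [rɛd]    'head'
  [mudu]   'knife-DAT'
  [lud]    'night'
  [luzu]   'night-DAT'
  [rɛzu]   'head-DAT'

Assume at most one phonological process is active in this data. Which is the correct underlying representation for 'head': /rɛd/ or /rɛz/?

'head' shows [d] ~ [z] at the end of the stem ([rɛd] vs [rɛzu]).
But 'knife' keeps [d] in both environments ([mud], [mudu]), so there is no rule changing /d/ to [z] before the DAT suffix.
The underlying segment must be /z/; voiced fricatives become stops word-finally, yielding [d] there.

/rɛz/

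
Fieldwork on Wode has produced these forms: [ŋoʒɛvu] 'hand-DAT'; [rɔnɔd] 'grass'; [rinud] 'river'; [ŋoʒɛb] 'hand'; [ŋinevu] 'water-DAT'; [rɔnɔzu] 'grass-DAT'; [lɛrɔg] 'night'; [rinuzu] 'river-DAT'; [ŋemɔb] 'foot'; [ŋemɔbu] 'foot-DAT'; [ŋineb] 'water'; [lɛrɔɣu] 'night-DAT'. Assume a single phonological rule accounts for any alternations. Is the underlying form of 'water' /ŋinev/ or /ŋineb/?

'water' shows [v] ~ [b] at the end of the stem ([ŋinevu] vs [ŋineb]).
Compare 'foot', with invariant [b] in [ŋemɔbu] and [ŋemɔb]: an analysis with underlying /b/ and a rule producing [v] before the DAT suffix would wrongly predict alternation here too.
Therefore /v/ is basic and [b] is derived by word-final hardening (voiced fricatives become stops word-finally).

/ŋinev/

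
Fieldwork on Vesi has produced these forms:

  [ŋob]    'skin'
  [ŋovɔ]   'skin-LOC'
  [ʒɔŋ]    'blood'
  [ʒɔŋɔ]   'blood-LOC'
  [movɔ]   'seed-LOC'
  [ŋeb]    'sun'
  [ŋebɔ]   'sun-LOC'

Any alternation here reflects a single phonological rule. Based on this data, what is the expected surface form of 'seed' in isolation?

[mob]

The root 'skin' surfaces as [ŋob] and [ŋovɔ], with a stem-final [b] ~ [v] alternation.
If /b/ were underlying and a rule turned it into [v] before the LOC suffix, 'sun' would also alternate; but it has [b] in both [ŋeb] and [ŋebɔ].
The alternation reflects word-final hardening: voiced fricatives become stops word-finally. /v/ is underlying.
The one attested form of 'seed', [movɔ], shows underlying /mov/. Applying the same rule word-finally gives [mob].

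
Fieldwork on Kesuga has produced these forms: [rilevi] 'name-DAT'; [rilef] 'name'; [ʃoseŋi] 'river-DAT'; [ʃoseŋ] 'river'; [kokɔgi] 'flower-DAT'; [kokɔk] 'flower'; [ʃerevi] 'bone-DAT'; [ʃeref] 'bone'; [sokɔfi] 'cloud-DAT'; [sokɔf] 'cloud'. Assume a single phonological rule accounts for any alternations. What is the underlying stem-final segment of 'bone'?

/v/

The stem for 'bone' ends in [v] in [ʃerevi] but [f] in [ʃeref].
Compare 'cloud', with invariant [f] in [sokɔfi] and [sokɔf]: an analysis with underlying /f/ and a rule producing [v] before the DAT suffix would wrongly predict alternation here too.
So /v/ is underlying, and a rule of word-final obstruent devoicing — voiced obstruents become voiceless word-finally — gives [f].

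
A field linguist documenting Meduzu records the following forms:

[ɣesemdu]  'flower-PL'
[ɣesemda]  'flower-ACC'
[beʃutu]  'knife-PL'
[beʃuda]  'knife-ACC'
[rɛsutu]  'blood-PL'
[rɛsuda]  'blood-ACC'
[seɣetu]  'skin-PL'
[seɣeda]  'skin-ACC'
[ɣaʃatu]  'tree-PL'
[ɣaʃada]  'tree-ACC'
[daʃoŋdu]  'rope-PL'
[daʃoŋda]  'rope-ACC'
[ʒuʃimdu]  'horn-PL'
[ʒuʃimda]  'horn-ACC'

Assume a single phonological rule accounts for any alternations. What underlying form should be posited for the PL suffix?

/-tu/

The PL suffix surfaces as [-du] and [-tu], depending on the final segment of the stem.
By contrast the ACC suffix keeps its initial [d] throughout — that segment must be underlying.
The PL suffix is therefore /-tu/ underlyingly, with post-nasal voicing: voiceless stops become voiced after a nasal.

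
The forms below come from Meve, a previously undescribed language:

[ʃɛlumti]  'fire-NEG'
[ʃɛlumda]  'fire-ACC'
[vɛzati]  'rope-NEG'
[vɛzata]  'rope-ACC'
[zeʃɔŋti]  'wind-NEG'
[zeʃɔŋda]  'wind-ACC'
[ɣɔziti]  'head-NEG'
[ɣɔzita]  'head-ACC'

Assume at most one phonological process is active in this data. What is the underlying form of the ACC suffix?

The ACC morpheme has two allomorphs, [-da] and [-ta].
By contrast the NEG suffix keeps its initial [t] throughout — that segment must be underlying.
So the underlying form is /-da/, and voiced stops become voiceless after a vowel.

/-da/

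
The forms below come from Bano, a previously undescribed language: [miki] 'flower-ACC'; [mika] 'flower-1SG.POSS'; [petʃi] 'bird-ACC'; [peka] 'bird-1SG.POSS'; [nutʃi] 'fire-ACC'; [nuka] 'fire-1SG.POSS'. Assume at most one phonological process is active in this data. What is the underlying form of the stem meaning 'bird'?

/petʃ/

'bird' shows [tʃ] ~ [k] at the end of the stem ([petʃi] vs [peka]).
If /k/ were underlying and a rule turned it into [tʃ] before the ACC suffix, 'flower' would also alternate; but it has [k] in both [miki] and [mika].
Therefore /tʃ/ is basic and [k] is derived by depalatalization (palato-alveolar /tʃ/ becomes [k] when no front vowel follows).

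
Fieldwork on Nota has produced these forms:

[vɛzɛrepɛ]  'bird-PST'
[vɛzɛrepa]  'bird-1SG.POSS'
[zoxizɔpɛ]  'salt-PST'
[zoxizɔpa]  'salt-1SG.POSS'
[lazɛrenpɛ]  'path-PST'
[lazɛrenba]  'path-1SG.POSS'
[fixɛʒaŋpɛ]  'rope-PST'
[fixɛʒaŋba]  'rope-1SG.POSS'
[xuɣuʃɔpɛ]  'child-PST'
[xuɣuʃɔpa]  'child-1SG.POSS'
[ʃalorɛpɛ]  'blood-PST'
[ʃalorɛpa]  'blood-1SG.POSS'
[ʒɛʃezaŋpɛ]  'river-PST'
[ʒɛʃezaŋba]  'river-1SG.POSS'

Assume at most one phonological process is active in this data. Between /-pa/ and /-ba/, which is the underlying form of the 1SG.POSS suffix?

The 1SG.POSS morpheme has two allomorphs, [-ba] and [-pa].
The PST suffix, which begins with [p], is invariant after every stem; so [p] is not altered by any rule here.
So the underlying form is /-ba/, and voiced stops become voiceless after a vowel.

/-ba/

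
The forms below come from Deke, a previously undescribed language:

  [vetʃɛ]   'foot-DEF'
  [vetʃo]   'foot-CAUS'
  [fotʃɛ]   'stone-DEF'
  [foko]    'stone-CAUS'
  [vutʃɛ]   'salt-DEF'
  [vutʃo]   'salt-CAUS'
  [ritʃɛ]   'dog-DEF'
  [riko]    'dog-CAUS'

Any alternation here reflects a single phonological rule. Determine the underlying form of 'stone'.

/fok/

In [fotʃɛ] and [foko] the final segment of 'stone' alternates: [tʃ] ~ [k].
If /tʃ/ were underlying and a rule turned it into [k] before the CAUS suffix, 'foot' would also alternate; but it has [tʃ] in both [vetʃɛ] and [vetʃo].
The underlying segment must be /k/; /k/ becomes palato-alveolar [tʃ] before a front vowel, yielding [tʃ] there.
The underlying form of 'stone' is therefore /fok/.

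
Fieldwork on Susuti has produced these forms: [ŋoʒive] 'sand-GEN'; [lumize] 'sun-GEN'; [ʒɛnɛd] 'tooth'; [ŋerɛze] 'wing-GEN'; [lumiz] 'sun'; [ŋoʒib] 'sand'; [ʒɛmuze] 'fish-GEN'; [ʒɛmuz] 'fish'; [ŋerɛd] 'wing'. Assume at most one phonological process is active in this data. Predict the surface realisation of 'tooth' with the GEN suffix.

[ʒɛnɛze]

'wing' shows [z] ~ [d] at the end of the stem ([ŋerɛze] vs [ŋerɛd]).
The stem 'fish' ([ʒɛmuze], [ʒɛmuz]) shows [z] unchanged in both environments, so [z] cannot be basic with [d] derived in isolation.
Therefore /d/ is basic and [z] is derived by intervocalic spirantization (voiced stops become fricatives between vowels).
From [ʒɛnɛd] the stem 'tooth' is /ʒɛnɛd/; between vowels this yields [ʒɛnɛze].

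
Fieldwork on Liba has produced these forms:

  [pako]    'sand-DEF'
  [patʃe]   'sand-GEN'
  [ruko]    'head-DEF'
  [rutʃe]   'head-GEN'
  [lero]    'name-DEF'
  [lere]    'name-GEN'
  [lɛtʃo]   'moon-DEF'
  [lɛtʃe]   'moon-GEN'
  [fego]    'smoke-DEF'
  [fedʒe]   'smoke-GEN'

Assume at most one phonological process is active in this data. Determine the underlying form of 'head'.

The stem for 'head' ends in [k] in [ruko] but [tʃ] in [rutʃe].
The stem 'moon' ([lɛtʃo], [lɛtʃe]) shows [tʃ] unchanged in both environments, so [tʃ] cannot be basic with [k] derived before the DEF suffix.
Therefore /k/ is basic and [tʃ] is derived by palatalization before a front vowel (/k/ and /g/ become palato-alveolar [tʃ] and [dʒ] before a front vowel).
So 'head' = /ruk/.

/ruk/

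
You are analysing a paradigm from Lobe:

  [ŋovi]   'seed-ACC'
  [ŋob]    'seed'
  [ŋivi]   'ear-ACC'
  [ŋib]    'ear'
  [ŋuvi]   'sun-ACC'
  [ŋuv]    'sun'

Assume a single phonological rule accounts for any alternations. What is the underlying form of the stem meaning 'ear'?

'ear' shows [v] ~ [b] at the end of the stem ([ŋivi] vs [ŋib]).
Compare 'sun', with invariant [v] in [ŋuvi] and [ŋuv]: an analysis with underlying /v/ and a rule producing [b] in isolation would wrongly predict alternation here too.
Therefore /b/ is basic and [v] is derived by intervocalic spirantization (voiced stops become fricatives between vowels).

/ŋib/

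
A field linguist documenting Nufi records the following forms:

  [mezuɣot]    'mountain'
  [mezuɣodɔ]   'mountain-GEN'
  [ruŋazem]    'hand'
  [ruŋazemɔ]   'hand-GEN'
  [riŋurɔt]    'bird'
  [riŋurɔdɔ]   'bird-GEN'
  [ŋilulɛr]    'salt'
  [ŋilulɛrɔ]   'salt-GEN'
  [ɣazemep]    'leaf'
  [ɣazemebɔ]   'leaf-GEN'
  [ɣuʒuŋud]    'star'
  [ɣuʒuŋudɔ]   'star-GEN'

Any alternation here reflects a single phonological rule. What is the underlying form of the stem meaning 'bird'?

/riŋurɔt/

'bird' shows [t] ~ [d] at the end of the stem ([riŋurɔt] vs [riŋurɔdɔ]).
Compare 'star', with invariant [d] in [ɣuʒuŋud] and [ɣuʒuŋudɔ]: an analysis with underlying /d/ and a rule producing [t] in isolation would wrongly predict alternation here too.
So /t/ is underlying, and a rule of intervocalic voicing — voiceless stops become voiced between vowels — gives [d].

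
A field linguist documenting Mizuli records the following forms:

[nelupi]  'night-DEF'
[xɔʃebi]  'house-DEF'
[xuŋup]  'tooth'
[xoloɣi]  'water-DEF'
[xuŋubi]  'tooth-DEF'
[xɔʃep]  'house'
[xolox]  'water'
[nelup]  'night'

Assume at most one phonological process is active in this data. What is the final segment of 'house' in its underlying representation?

'house' shows [b] ~ [p] at the end of the stem ([xɔʃebi] vs [xɔʃep]).
If /p/ were underlying and a rule turned it into [b] before the DEF suffix, 'night' would also alternate; but it has [p] in both [nelupi] and [nelup].
Therefore /b/ is basic and [p] is derived by word-final obstruent devoicing (voiced obstruents become voiceless word-finally).

/b/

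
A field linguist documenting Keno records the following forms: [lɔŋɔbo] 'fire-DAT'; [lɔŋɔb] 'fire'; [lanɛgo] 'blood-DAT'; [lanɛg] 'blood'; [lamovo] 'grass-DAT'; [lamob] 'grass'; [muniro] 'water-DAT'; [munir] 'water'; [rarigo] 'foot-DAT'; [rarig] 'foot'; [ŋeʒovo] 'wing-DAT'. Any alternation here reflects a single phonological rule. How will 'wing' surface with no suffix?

[ŋeʒob]

The root 'grass' surfaces as [lamovo] and [lamob], with a stem-final [v] ~ [b] alternation.
Compare 'fire', with invariant [b] in [lɔŋɔbo] and [lɔŋɔb]: an analysis with underlying /b/ and a rule producing [v] before the DAT suffix would wrongly predict alternation here too.
Therefore /v/ is basic and [b] is derived by word-final hardening (voiced fricatives become stops word-finally).
From [ŋeʒovo] the stem 'wing' is /ŋeʒov/; word-finally this yields [ŋeʒob].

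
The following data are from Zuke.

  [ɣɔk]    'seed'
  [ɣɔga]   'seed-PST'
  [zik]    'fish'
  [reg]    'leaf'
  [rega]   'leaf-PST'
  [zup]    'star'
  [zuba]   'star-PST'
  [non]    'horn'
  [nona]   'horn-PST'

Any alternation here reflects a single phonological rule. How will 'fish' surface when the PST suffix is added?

In [ɣɔk] and [ɣɔga] the final segment of 'seed' alternates: [k] ~ [g].
The stem 'leaf' ([reg], [rega]) shows [g] unchanged in both environments, so [g] cannot be basic with [k] derived in isolation.
The alternation reflects intervocalic voicing: voiceless stops become voiced between vowels. /k/ is underlying.
From [zik] the stem 'fish' is /zik/; between vowels this yields [ziga].

[ziga]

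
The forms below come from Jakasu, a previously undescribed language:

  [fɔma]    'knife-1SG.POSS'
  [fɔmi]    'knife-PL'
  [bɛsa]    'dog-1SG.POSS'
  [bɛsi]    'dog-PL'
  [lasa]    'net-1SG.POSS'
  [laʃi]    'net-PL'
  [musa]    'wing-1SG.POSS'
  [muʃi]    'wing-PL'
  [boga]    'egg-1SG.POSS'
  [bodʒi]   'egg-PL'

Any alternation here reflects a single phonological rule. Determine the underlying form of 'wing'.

/muʃ/

The stem for 'wing' ends in [s] in [musa] but [ʃ] in [muʃi].
If /s/ were underlying and a rule turned it into [ʃ] before the PL suffix, 'dog' would also alternate; but it has [s] in both [bɛsa] and [bɛsi].
The alternation reflects depalatalization: palato-alveolar /dʒ/ and /ʃ/ become [g] and [s] when no front vowel follows. /ʃ/ is underlying.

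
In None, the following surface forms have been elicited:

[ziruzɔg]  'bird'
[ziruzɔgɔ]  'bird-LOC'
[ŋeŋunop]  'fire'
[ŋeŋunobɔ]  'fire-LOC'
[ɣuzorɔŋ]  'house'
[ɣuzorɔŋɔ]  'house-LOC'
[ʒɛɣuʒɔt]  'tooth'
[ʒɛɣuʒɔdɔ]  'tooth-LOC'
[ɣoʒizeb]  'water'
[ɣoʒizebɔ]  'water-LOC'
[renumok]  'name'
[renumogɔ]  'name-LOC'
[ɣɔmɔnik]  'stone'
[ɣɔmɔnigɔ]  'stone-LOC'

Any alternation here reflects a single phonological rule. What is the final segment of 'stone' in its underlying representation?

The root 'stone' surfaces as [ɣɔmɔnik] and [ɣɔmɔnigɔ], with a stem-final [k] ~ [g] alternation.
Compare 'bird', with invariant [g] in [ziruzɔg] and [ziruzɔgɔ]: an analysis with underlying /g/ and a rule producing [k] in isolation would wrongly predict alternation here too.
The underlying segment must be /k/; voiceless stops become voiced between vowels, yielding [g] there.

/k/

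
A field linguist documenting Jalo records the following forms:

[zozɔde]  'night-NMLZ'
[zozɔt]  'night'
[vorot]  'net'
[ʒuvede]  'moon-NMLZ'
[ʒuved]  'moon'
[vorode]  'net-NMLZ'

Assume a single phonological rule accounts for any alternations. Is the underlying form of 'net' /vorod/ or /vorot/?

/vorot/

In [vorot] and [vorode] the final segment of 'net' alternates: [t] ~ [d].
If /d/ were underlying and a rule turned it into [t] in isolation, 'moon' would also alternate; but it has [d] in both [ʒuved] and [ʒuvede].
The underlying segment must be /t/; voiceless stops become voiced between vowels, yielding [d] there.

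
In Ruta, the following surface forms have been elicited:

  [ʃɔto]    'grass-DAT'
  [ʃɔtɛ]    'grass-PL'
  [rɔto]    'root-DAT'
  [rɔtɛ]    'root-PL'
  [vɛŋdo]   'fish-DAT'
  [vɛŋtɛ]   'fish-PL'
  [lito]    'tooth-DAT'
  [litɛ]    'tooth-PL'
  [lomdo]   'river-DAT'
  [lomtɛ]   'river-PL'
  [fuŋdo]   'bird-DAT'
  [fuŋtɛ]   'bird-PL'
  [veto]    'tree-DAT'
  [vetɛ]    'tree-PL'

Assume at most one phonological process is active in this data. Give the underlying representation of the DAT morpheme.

/-do/

The DAT morpheme has two allomorphs, [-do] and [-to].
The PL suffix, which begins with [t], is invariant after every stem; so [t] is not altered by any rule here.
So the underlying form is /-do/, and voiced stops become voiceless after a vowel.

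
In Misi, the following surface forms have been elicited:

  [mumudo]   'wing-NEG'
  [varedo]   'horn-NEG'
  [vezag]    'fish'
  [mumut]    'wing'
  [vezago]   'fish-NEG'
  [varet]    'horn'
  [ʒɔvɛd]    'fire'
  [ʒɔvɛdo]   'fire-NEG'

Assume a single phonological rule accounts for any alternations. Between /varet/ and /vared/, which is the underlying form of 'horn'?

In [varedo] and [varet] the final segment of 'horn' alternates: [d] ~ [t].
Compare 'fire', with invariant [d] in [ʒɔvɛdo] and [ʒɔvɛd]: an analysis with underlying /d/ and a rule producing [t] in isolation would wrongly predict alternation here too.
Therefore /t/ is basic and [d] is derived by intervocalic voicing (voiceless stops become voiced between vowels).

/varet/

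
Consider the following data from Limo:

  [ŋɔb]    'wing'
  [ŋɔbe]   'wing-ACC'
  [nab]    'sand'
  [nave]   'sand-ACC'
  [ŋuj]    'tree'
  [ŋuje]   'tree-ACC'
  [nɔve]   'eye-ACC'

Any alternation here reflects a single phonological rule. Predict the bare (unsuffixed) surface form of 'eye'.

'sand' shows [b] ~ [v] at the end of the stem ([nab] vs [nave]).
Compare 'wing', with invariant [b] in [ŋɔb] and [ŋɔbe]: an analysis with underlying /b/ and a rule producing [v] before the ACC suffix would wrongly predict alternation here too.
The underlying segment must be /v/; voiced fricatives become stops word-finally, yielding [b] there.
The one attested form of 'eye', [nɔve], shows underlying /nɔv/. Applying the same rule word-finally gives [nɔb].

[nɔb]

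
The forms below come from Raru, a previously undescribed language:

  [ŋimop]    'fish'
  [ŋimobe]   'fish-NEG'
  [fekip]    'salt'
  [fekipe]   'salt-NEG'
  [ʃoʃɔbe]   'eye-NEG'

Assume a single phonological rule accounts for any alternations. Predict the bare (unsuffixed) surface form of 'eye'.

The stem for 'fish' ends in [p] in [ŋimop] but [b] in [ŋimobe].
But 'salt' keeps [p] in both environments ([fekip], [fekipe]), so there is no rule changing /p/ to [b] before the NEG suffix.
The alternation reflects word-final obstruent devoicing: voiced obstruents become voiceless word-finally. /b/ is underlying.
From [ʃoʃɔbe] the stem 'eye' is /ʃoʃɔb/; word-finally this yields [ʃoʃɔp].

[ʃoʃɔp]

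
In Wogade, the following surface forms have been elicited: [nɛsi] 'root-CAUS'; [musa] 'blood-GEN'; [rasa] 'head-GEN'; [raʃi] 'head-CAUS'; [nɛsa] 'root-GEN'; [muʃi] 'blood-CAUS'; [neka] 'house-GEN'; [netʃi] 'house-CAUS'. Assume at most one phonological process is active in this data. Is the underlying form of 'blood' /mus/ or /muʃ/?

/muʃ/

The root 'blood' surfaces as [musa] and [muʃi], with a stem-final [s] ~ [ʃ] alternation.
The stem 'root' ([nɛsa], [nɛsi]) shows [s] unchanged in both environments, so [s] cannot be basic with [ʃ] derived before the CAUS suffix.
The alternation reflects depalatalization: palato-alveolar /tʃ/ and /ʃ/ become [k] and [s] when no front vowel follows. /ʃ/ is underlying.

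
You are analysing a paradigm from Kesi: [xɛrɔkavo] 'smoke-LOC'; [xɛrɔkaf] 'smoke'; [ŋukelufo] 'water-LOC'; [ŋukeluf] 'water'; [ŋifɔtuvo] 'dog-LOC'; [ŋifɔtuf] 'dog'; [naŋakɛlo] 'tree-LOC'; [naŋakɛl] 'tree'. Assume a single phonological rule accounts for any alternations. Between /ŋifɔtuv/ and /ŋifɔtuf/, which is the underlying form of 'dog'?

/ŋifɔtuv/

'dog' shows [v] ~ [f] at the end of the stem ([ŋifɔtuvo] vs [ŋifɔtuf]).
But 'water' keeps [f] in both environments ([ŋukelufo], [ŋukeluf]), so there is no rule changing /f/ to [v] before the LOC suffix.
The underlying segment must be /v/; voiced obstruents become voiceless word-finally, yielding [f] there.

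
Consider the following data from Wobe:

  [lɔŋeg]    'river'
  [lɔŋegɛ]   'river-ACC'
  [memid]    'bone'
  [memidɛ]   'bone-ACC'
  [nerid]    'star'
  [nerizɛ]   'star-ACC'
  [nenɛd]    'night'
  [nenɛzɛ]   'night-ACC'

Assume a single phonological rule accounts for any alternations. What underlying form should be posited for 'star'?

The root 'star' surfaces as [nerid] and [nerizɛ], with a stem-final [d] ~ [z] alternation.
If /d/ were underlying and a rule turned it into [z] before the ACC suffix, 'bone' would also alternate; but it has [d] in both [memid] and [memidɛ].
The underlying segment must be /z/; voiced fricatives become stops word-finally, yielding [d] there.
Hence 'star' is /neriz/ underlyingly.

/neriz/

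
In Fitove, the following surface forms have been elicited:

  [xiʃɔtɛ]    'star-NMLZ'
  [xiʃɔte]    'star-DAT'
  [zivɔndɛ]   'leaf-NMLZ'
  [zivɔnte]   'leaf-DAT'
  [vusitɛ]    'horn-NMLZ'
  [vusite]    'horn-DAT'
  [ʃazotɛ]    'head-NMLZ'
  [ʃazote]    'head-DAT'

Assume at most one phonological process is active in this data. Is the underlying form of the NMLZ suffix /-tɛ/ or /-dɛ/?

/-dɛ/

The NMLZ morpheme has two allomorphs, [-dɛ] and [-tɛ].
The DAT suffix, which begins with [t], is invariant after every stem; so [t] is not altered by any rule here.
The NMLZ suffix is therefore /-dɛ/ underlyingly, with post-vocalic devoicing: voiced stops become voiceless after a vowel.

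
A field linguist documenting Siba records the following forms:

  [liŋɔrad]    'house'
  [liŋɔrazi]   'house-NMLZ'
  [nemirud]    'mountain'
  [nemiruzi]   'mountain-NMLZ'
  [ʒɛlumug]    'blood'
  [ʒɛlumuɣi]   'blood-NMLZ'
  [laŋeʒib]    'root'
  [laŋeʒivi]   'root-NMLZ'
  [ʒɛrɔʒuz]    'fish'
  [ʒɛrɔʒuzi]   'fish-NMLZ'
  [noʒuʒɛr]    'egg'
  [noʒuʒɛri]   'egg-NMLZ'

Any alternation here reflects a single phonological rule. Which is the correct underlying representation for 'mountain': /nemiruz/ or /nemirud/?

/nemirud/

The stem for 'mountain' ends in [d] in [nemirud] but [z] in [nemiruzi].
The stem 'fish' ([ʒɛrɔʒuz], [ʒɛrɔʒuzi]) shows [z] unchanged in both environments, so [z] cannot be basic with [d] derived in isolation.
The alternation reflects intervocalic spirantization: voiced stops become fricatives between vowels. /d/ is underlying.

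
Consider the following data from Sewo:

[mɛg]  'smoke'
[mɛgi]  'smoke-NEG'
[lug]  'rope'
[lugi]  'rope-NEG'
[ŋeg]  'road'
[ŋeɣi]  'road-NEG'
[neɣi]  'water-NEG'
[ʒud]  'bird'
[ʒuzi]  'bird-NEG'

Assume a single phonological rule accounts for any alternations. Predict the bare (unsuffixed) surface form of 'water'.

[neg]

In [ŋeg] and [ŋeɣi] the final segment of 'road' alternates: [g] ~ [ɣ].
The stem 'smoke' ([mɛg], [mɛgi]) shows [g] unchanged in both environments, so [g] cannot be basic with [ɣ] derived before the NEG suffix.
The alternation reflects word-final hardening: voiced fricatives become stops word-finally. /ɣ/ is underlying.
From [neɣi] the stem 'water' is /neɣ/; word-finally this yields [neg].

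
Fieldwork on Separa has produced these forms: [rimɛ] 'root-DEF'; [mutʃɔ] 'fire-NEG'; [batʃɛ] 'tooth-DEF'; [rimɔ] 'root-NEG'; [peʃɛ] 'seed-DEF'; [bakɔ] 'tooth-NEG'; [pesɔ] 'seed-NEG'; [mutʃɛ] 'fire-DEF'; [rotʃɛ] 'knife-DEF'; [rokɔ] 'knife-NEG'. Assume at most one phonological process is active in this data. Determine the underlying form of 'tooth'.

/bak/

The root 'tooth' surfaces as [bakɔ] and [batʃɛ], with a stem-final [k] ~ [tʃ] alternation.
If /tʃ/ were underlying and a rule turned it into [k] before the NEG suffix, 'fire' would also alternate; but it has [tʃ] in both [mutʃɔ] and [mutʃɛ].
Therefore /k/ is basic and [tʃ] is derived by palatalization before a front vowel (/k/ and /s/ become palato-alveolar [tʃ] and [ʃ] before a front vowel).
Hence 'tooth' is /bak/ underlyingly.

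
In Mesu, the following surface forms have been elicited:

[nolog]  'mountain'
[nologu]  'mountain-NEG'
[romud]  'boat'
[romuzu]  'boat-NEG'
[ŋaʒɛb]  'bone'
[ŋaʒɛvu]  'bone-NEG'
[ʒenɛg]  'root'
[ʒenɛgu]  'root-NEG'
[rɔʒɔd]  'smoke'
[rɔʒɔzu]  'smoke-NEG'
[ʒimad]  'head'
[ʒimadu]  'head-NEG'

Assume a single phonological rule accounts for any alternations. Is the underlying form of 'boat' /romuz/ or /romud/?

In [romud] and [romuzu] the final segment of 'boat' alternates: [d] ~ [z].
But 'head' keeps [d] in both environments ([ʒimad], [ʒimadu]), so there is no rule changing /d/ to [z] before the NEG suffix.
The underlying segment must be /z/; voiced fricatives become stops word-finally, yielding [d] there.

/romuz/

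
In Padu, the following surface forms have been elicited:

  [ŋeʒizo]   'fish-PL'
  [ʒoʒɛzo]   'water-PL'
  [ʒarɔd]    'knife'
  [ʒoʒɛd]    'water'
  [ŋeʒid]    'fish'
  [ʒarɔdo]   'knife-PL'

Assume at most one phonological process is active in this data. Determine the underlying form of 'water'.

/ʒoʒɛz/

The root 'water' surfaces as [ʒoʒɛzo] and [ʒoʒɛd], with a stem-final [z] ~ [d] alternation.
If /d/ were underlying and a rule turned it into [z] before the PL suffix, 'knife' would also alternate; but it has [d] in both [ʒarɔdo] and [ʒarɔd].
The underlying segment must be /z/; voiced fricatives become stops word-finally, yielding [d] there.
Hence 'water' is /ʒoʒɛz/ underlyingly.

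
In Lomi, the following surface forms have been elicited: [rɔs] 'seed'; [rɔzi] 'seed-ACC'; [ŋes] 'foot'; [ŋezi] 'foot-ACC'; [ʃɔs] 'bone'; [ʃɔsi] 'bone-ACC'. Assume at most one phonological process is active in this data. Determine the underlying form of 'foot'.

'foot' shows [s] ~ [z] at the end of the stem ([ŋes] vs [ŋezi]).
The stem 'bone' ([ʃɔs], [ʃɔsi]) shows [s] unchanged in both environments, so [s] cannot be basic with [z] derived before the ACC suffix.
So /z/ is underlying, and a rule of word-final obstruent devoicing — voiced obstruents become voiceless word-finally — gives [s].

/ŋez/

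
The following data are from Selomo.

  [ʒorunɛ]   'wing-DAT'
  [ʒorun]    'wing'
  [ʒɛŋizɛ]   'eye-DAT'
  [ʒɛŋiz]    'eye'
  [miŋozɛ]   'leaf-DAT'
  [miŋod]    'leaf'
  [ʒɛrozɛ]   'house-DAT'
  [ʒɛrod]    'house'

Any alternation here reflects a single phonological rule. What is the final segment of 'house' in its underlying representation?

/d/

The root 'house' surfaces as [ʒɛrozɛ] and [ʒɛrod], with a stem-final [z] ~ [d] alternation.
Compare 'eye', with invariant [z] in [ʒɛŋizɛ] and [ʒɛŋiz]: an analysis with underlying /z/ and a rule producing [d] in isolation would wrongly predict alternation here too.
The alternation reflects intervocalic spirantization: voiced stops become fricatives between vowels. /d/ is underlying.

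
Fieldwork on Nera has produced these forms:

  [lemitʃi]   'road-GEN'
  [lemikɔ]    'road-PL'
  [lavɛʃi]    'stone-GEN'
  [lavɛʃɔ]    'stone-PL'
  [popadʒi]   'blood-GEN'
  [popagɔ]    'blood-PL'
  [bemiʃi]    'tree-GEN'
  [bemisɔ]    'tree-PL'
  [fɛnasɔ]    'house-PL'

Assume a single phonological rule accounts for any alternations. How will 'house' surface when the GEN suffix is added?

In [bemiʃi] and [bemisɔ] the final segment of 'tree' alternates: [ʃ] ~ [s].
If /ʃ/ were underlying and a rule turned it into [s] before the PL suffix, 'stone' would also alternate; but it has [ʃ] in both [lavɛʃi] and [lavɛʃɔ].
Therefore /s/ is basic and [ʃ] is derived by palatalization before a front vowel (/k/, /g/ and /s/ become palato-alveolar [tʃ], [dʒ] and [ʃ] before a front vowel).
The one attested form of 'house', [fɛnasɔ], shows underlying /fɛnas/. Applying the same rule before a front vowel gives [fɛnaʃi].

[fɛnaʃi]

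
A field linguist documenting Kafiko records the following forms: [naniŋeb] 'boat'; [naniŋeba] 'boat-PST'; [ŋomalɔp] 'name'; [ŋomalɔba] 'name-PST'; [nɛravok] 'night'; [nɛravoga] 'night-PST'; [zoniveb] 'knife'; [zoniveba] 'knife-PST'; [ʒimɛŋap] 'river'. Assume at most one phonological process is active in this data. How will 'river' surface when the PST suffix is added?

[ʒimɛŋaba]

The stem for 'name' ends in [p] in [ŋomalɔp] but [b] in [ŋomalɔba].
The stem 'knife' ([zoniveb], [zoniveba]) shows [b] unchanged in both environments, so [b] cannot be basic with [p] derived in isolation.
Therefore /p/ is basic and [b] is derived by intervocalic voicing (voiceless stops become voiced between vowels).
The one attested form of 'river', [ʒimɛŋap], shows underlying /ʒimɛŋap/. Applying the same rule between vowels gives [ʒimɛŋaba].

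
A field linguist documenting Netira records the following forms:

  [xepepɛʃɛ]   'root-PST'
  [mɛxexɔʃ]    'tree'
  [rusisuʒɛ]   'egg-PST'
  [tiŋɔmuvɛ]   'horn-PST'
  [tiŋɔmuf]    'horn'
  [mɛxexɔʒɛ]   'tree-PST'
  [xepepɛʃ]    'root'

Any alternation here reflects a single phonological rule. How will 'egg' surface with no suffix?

[rusisuʃ]

The root 'tree' surfaces as [mɛxexɔʃ] and [mɛxexɔʒɛ], with a stem-final [ʃ] ~ [ʒ] alternation.
But 'root' keeps [ʃ] in both environments ([xepepɛʃ], [xepepɛʃɛ]), so there is no rule changing /ʃ/ to [ʒ] before the PST suffix.
So /ʒ/ is underlying, and a rule of word-final obstruent devoicing — voiced obstruents become voiceless word-finally — gives [ʃ].
The one attested form of 'egg', [rusisuʒɛ], shows underlying /rusisuʒ/. Applying the same rule word-finally gives [rusisuʃ].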